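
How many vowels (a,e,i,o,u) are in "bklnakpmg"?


Input: bklnakpmg
Checking each character:
  'b' at position 0: consonant
  'k' at position 1: consonant
  'l' at position 2: consonant
  'n' at position 3: consonant
  'a' at position 4: vowel (running total: 1)
  'k' at position 5: consonant
  'p' at position 6: consonant
  'm' at position 7: consonant
  'g' at position 8: consonant
Total vowels: 1

1


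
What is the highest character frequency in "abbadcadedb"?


Input: abbadcadedb
Character counts:
  'a': 3
  'b': 3
  'c': 1
  'd': 3
  'e': 1
Maximum frequency: 3

3


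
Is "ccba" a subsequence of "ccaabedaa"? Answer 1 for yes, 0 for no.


Check if "ccba" is a subsequence of "ccaabedaa"
Greedy scan:
  Position 0 ('c'): matches sub[0] = 'c'
  Position 1 ('c'): matches sub[1] = 'c'
  Position 2 ('a'): no match needed
  Position 3 ('a'): no match needed
  Position 4 ('b'): matches sub[2] = 'b'
  Position 5 ('e'): no match needed
  Position 6 ('d'): no match needed
  Position 7 ('a'): matches sub[3] = 'a'
  Position 8 ('a'): no match needed
All 4 characters matched => is a subsequence

1


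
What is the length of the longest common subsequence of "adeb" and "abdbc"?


LCS of "adeb" and "abdbc"
DP table:
           a    b    d    b    c
      0    0    0    0    0    0
  a   0    1    1    1    1    1
  d   0    1    1    2    2    2
  e   0    1    1    2    2    2
  b   0    1    2    2    3    3
LCS length = dp[4][5] = 3

3


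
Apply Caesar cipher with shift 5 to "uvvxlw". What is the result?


Caesar cipher: shift "uvvxlw" by 5
  'u' (pos 20) + 5 = pos 25 = 'z'
  'v' (pos 21) + 5 = pos 0 = 'a'
  'v' (pos 21) + 5 = pos 0 = 'a'
  'x' (pos 23) + 5 = pos 2 = 'c'
  'l' (pos 11) + 5 = pos 16 = 'q'
  'w' (pos 22) + 5 = pos 1 = 'b'
Result: zaacqb

zaacqb


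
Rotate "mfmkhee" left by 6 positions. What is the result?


Input: "mfmkhee", rotate left by 6
First 6 characters: "mfmkhe"
Remaining characters: "e"
Concatenate remaining + first: "e" + "mfmkhe" = "emfmkhe"

emfmkhe


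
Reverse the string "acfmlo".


Input: acfmlo
Reading characters right to left:
  Position 5: 'o'
  Position 4: 'l'
  Position 3: 'm'
  Position 2: 'f'
  Position 1: 'c'
  Position 0: 'a'
Reversed: olmfca

olmfca


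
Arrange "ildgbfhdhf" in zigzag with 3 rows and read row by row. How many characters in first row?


Zigzag "ildgbfhdhf" into 3 rows:
Placing characters:
  'i' => row 0
  'l' => row 1
  'd' => row 2
  'g' => row 1
  'b' => row 0
  'f' => row 1
  'h' => row 2
  'd' => row 1
  'h' => row 0
  'f' => row 1
Rows:
  Row 0: "ibh"
  Row 1: "lgfdf"
  Row 2: "dh"
First row length: 3

3


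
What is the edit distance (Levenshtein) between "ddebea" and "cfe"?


Computing edit distance: "ddebea" -> "cfe"
DP table:
           c    f    e
      0    1    2    3
  d   1    1    2    3
  d   2    2    2    3
  e   3    3    3    2
  b   4    4    4    3
  e   5    5    5    4
  a   6    6    6    5
Edit distance = dp[6][3] = 5

5


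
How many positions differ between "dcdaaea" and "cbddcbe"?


Comparing "dcdaaea" and "cbddcbe" position by position:
  Position 0: 'd' vs 'c' => DIFFER
  Position 1: 'c' vs 'b' => DIFFER
  Position 2: 'd' vs 'd' => same
  Position 3: 'a' vs 'd' => DIFFER
  Position 4: 'a' vs 'c' => DIFFER
  Position 5: 'e' vs 'b' => DIFFER
  Position 6: 'a' vs 'e' => DIFFER
Positions that differ: 6

6


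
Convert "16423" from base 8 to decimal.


Input: "16423" in base 8
Positional expansion:
  Digit '1' (value 1) x 8^4 = 4096
  Digit '6' (value 6) x 8^3 = 3072
  Digit '4' (value 4) x 8^2 = 256
  Digit '2' (value 2) x 8^1 = 16
  Digit '3' (value 3) x 8^0 = 3
Sum = 7443

7443


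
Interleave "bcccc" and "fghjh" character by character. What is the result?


Interleaving "bcccc" and "fghjh":
  Position 0: 'b' from first, 'f' from second => "bf"
  Position 1: 'c' from first, 'g' from second => "cg"
  Position 2: 'c' from first, 'h' from second => "ch"
  Position 3: 'c' from first, 'j' from second => "cj"
  Position 4: 'c' from first, 'h' from second => "ch"
Result: bfcgchcjch

bfcgchcjch


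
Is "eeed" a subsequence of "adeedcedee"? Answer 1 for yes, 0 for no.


Check if "eeed" is a subsequence of "adeedcedee"
Greedy scan:
  Position 0 ('a'): no match needed
  Position 1 ('d'): no match needed
  Position 2 ('e'): matches sub[0] = 'e'
  Position 3 ('e'): matches sub[1] = 'e'
  Position 4 ('d'): no match needed
  Position 5 ('c'): no match needed
  Position 6 ('e'): matches sub[2] = 'e'
  Position 7 ('d'): matches sub[3] = 'd'
  Position 8 ('e'): no match needed
  Position 9 ('e'): no match needed
All 4 characters matched => is a subsequence

1


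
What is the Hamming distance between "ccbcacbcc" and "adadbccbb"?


Comparing "ccbcacbcc" and "adadbccbb" position by position:
  Position 0: 'c' vs 'a' => differ
  Position 1: 'c' vs 'd' => differ
  Position 2: 'b' vs 'a' => differ
  Position 3: 'c' vs 'd' => differ
  Position 4: 'a' vs 'b' => differ
  Position 5: 'c' vs 'c' => same
  Position 6: 'b' vs 'c' => differ
  Position 7: 'c' vs 'b' => differ
  Position 8: 'c' vs 'b' => differ
Total differences (Hamming distance): 8

8


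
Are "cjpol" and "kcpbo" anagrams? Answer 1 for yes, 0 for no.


Strings: "cjpol", "kcpbo"
Sorted first:  cjlop
Sorted second: bckop
Differ at position 0: 'c' vs 'b' => not anagrams

0


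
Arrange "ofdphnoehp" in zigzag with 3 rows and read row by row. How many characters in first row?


Zigzag "ofdphnoehp" into 3 rows:
Placing characters:
  'o' => row 0
  'f' => row 1
  'd' => row 2
  'p' => row 1
  'h' => row 0
  'n' => row 1
  'o' => row 2
  'e' => row 1
  'h' => row 0
  'p' => row 1
Rows:
  Row 0: "ohh"
  Row 1: "fpnep"
  Row 2: "do"
First row length: 3

3


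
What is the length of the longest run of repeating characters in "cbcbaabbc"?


Input: "cbcbaabbc"
Scanning for longest run:
  Position 1 ('b'): new char, reset run to 1
  Position 2 ('c'): new char, reset run to 1
  Position 3 ('b'): new char, reset run to 1
  Position 4 ('a'): new char, reset run to 1
  Position 5 ('a'): continues run of 'a', length=2
  Position 6 ('b'): new char, reset run to 1
  Position 7 ('b'): continues run of 'b', length=2
  Position 8 ('c'): new char, reset run to 1
Longest run: 'a' with length 2

2


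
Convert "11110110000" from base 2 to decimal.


Input: "11110110000" in base 2
Positional expansion:
  Digit '1' (value 1) x 2^10 = 1024
  Digit '1' (value 1) x 2^9 = 512
  Digit '1' (value 1) x 2^8 = 256
  Digit '1' (value 1) x 2^7 = 128
  Digit '0' (value 0) x 2^6 = 0
  Digit '1' (value 1) x 2^5 = 32
  Digit '1' (value 1) x 2^4 = 16
  Digit '0' (value 0) x 2^3 = 0
  Digit '0' (value 0) x 2^2 = 0
  Digit '0' (value 0) x 2^1 = 0
  Digit '0' (value 0) x 2^0 = 0
Sum = 1968

1968


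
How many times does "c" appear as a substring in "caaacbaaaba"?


Searching for "c" in "caaacbaaaba"
Scanning each position:
  Position 0: "c" => MATCH
  Position 1: "a" => no
  Position 2: "a" => no
  Position 3: "a" => no
  Position 4: "c" => MATCH
  Position 5: "b" => no
  Position 6: "a" => no
  Position 7: "a" => no
  Position 8: "a" => no
  Position 9: "b" => no
  Position 10: "a" => no
Total occurrences: 2

2


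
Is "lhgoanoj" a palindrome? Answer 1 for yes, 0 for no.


Input: lhgoanoj
Reversed: jonaoghl
  Compare pos 0 ('l') with pos 7 ('j'): MISMATCH
  Compare pos 1 ('h') with pos 6 ('o'): MISMATCH
  Compare pos 2 ('g') with pos 5 ('n'): MISMATCH
  Compare pos 3 ('o') with pos 4 ('a'): MISMATCH
Result: not a palindrome

0


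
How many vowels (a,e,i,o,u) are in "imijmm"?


Input: imijmm
Checking each character:
  'i' at position 0: vowel (running total: 1)
  'm' at position 1: consonant
  'i' at position 2: vowel (running total: 2)
  'j' at position 3: consonant
  'm' at position 4: consonant
  'm' at position 5: consonant
Total vowels: 2

2


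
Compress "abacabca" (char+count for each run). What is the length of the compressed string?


Input: abacabca
Runs:
  'a' x 1 => "a1"
  'b' x 1 => "b1"
  'a' x 1 => "a1"
  'c' x 1 => "c1"
  'a' x 1 => "a1"
  'b' x 1 => "b1"
  'c' x 1 => "c1"
  'a' x 1 => "a1"
Compressed: "a1b1a1c1a1b1c1a1"
Compressed length: 16

16


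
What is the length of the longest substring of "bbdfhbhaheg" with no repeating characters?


Input: "bbdfhbhaheg"
Sliding window (track last position of each char):
  Position 0 ('b'): window [0,0] length 1 -- new best
  Position 1 ('b'): repeat (last at 0), move window start to 1
  Position 1 ('b'): window [1,1] length 1
  Position 2 ('d'): window [1,2] length 2 -- new best
  Position 3 ('f'): window [1,3] length 3 -- new best
  Position 4 ('h'): window [1,4] length 4 -- new best
  Position 5 ('b'): repeat (last at 1), move window start to 2
  Position 5 ('b'): window [2,5] length 4
  Position 6 ('h'): repeat (last at 4), move window start to 5
  Position 6 ('h'): window [5,6] length 2
  Position 7 ('a'): window [5,7] length 3
  Position 8 ('h'): repeat (last at 6), move window start to 7
  Position 8 ('h'): window [7,8] length 2
  Position 9 ('e'): window [7,9] length 3
  Position 10 ('g'): window [7,10] length 4
Longest substring with no repeats: "bdfh" with length 4

4


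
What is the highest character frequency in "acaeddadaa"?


Input: acaeddadaa
Character counts:
  'a': 5
  'c': 1
  'd': 3
  'e': 1
Maximum frequency: 5

5


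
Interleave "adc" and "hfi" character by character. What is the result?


Interleaving "adc" and "hfi":
  Position 0: 'a' from first, 'h' from second => "ah"
  Position 1: 'd' from first, 'f' from second => "df"
  Position 2: 'c' from first, 'i' from second => "ci"
Result: ahdfci

ahdfci


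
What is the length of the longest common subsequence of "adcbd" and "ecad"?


LCS of "adcbd" and "ecad"
DP table:
           e    c    a    d
      0    0    0    0    0
  a   0    0    0    1    1
  d   0    0    0    1    2
  c   0    0    1    1    2
  b   0    0    1    1    2
  d   0    0    1    1    2
LCS length = dp[5][4] = 2

2


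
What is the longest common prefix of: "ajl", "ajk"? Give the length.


Words: ajl, ajk
  Position 0: all 'a' => match
  Position 1: all 'j' => match
  Position 2: ('l', 'k') => mismatch, stop
LCP = "aj" (length 2)

2


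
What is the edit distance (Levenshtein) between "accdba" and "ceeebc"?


Computing edit distance: "accdba" -> "ceeebc"
DP table:
           c    e    e    e    b    c
      0    1    2    3    4    5    6
  a   1    1    2    3    4    5    6
  c   2    1    2    3    4    5    5
  c   3    2    2    3    4    5    5
  d   4    3    3    3    4    5    6
  b   5    4    4    4    4    4    5
  a   6    5    5    5    5    5    5
Edit distance = dp[6][6] = 5

5


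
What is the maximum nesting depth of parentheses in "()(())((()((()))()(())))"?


Input: "()(())((()((()))()(())))"
Tracking depth:
  Position 0 '(': depth becomes 1
  Position 1 ')': depth becomes 0
  Position 2 '(': depth becomes 1
  Position 3 '(': depth becomes 2
  Position 4 ')': depth becomes 1
  Position 5 ')': depth becomes 0
  Position 6 '(': depth becomes 1
  Position 7 '(': depth becomes 2
  Position 8 '(': depth becomes 3
  Position 9 ')': depth becomes 2
  Position 10 '(': depth becomes 3
  Position 11 '(': depth becomes 4
  Position 12 '(': depth becomes 5
  Position 13 ')': depth becomes 4
  Position 14 ')': depth becomes 3
  Position 15 ')': depth becomes 2
  Position 16 '(': depth becomes 3
  Position 17 ')': depth becomes 2
  Position 18 '(': depth becomes 3
  Position 19 '(': depth becomes 4
  Position 20 ')': depth becomes 3
  Position 21 ')': depth becomes 2
  Position 22 ')': depth becomes 1
  Position 23 ')': depth becomes 0
Maximum depth reached: 5

5


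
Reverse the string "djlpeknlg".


Input: djlpeknlg
Reading characters right to left:
  Position 8: 'g'
  Position 7: 'l'
  Position 6: 'n'
  Position 5: 'k'
  Position 4: 'e'
  Position 3: 'p'
  Position 2: 'l'
  Position 1: 'j'
  Position 0: 'd'
Reversed: glnkepljd

glnkepljd


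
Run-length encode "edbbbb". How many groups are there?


Input: edbbbb
Scanning for consecutive runs:
  Group 1: 'e' x 1 (positions 0-0)
  Group 2: 'd' x 1 (positions 1-1)
  Group 3: 'b' x 4 (positions 2-5)
Total groups: 3

3


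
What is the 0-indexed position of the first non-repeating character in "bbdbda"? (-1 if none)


Input: bbdbda
Character frequencies:
  'a': 1
  'b': 3
  'd': 2
Scanning left to right for freq == 1:
  Position 0 ('b'): freq=3, skip
  Position 1 ('b'): freq=3, skip
  Position 2 ('d'): freq=2, skip
  Position 3 ('b'): freq=3, skip
  Position 4 ('d'): freq=2, skip
  Position 5 ('a'): unique! => answer = 5

5


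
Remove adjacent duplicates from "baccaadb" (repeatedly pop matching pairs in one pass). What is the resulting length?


Input: baccaadb
Stack-based adjacent duplicate removal:
  Read 'b': push. Stack: b
  Read 'a': push. Stack: ba
  Read 'c': push. Stack: bac
  Read 'c': matches stack top 'c' => pop. Stack: ba
  Read 'a': matches stack top 'a' => pop. Stack: b
  Read 'a': push. Stack: ba
  Read 'd': push. Stack: bad
  Read 'b': push. Stack: badb
Final stack: "badb" (length 4)

4


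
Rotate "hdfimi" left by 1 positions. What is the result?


Input: "hdfimi", rotate left by 1
First 1 characters: "h"
Remaining characters: "dfimi"
Concatenate remaining + first: "dfimi" + "h" = "dfimih"

dfimih


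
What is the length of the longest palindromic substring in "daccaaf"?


Input: "daccaaf"
Checking substrings for palindromes:
  [1:5] "acca" (len 4) => palindrome
  [2:4] "cc" (len 2) => palindrome
  [4:6] "aa" (len 2) => palindrome
Longest palindromic substring: "acca" with length 4

4


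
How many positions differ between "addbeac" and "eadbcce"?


Comparing "addbeac" and "eadbcce" position by position:
  Position 0: 'a' vs 'e' => DIFFER
  Position 1: 'd' vs 'a' => DIFFER
  Position 2: 'd' vs 'd' => same
  Position 3: 'b' vs 'b' => same
  Position 4: 'e' vs 'c' => DIFFER
  Position 5: 'a' vs 'c' => DIFFER
  Position 6: 'c' vs 'e' => DIFFER
Positions that differ: 5

5


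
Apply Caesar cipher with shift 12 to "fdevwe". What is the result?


Caesar cipher: shift "fdevwe" by 12
  'f' (pos 5) + 12 = pos 17 = 'r'
  'd' (pos 3) + 12 = pos 15 = 'p'
  'e' (pos 4) + 12 = pos 16 = 'q'
  'v' (pos 21) + 12 = pos 7 = 'h'
  'w' (pos 22) + 12 = pos 8 = 'i'
  'e' (pos 4) + 12 = pos 16 = 'q'
Result: rpqhiq

rpqhiq


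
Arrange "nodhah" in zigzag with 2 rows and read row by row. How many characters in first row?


Zigzag "nodhah" into 2 rows:
Placing characters:
  'n' => row 0
  'o' => row 1
  'd' => row 0
  'h' => row 1
  'a' => row 0
  'h' => row 1
Rows:
  Row 0: "nda"
  Row 1: "ohh"
First row length: 3

3


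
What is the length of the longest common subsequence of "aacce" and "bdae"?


LCS of "aacce" and "bdae"
DP table:
           b    d    a    e
      0    0    0    0    0
  a   0    0    0    1    1
  a   0    0    0    1    1
  c   0    0    0    1    1
  c   0    0    0    1    1
  e   0    0    0    1    2
LCS length = dp[5][4] = 2

2


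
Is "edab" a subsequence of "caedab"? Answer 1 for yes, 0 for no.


Check if "edab" is a subsequence of "caedab"
Greedy scan:
  Position 0 ('c'): no match needed
  Position 1 ('a'): no match needed
  Position 2 ('e'): matches sub[0] = 'e'
  Position 3 ('d'): matches sub[1] = 'd'
  Position 4 ('a'): matches sub[2] = 'a'
  Position 5 ('b'): matches sub[3] = 'b'
All 4 characters matched => is a subsequence

1


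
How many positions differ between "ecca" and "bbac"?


Comparing "ecca" and "bbac" position by position:
  Position 0: 'e' vs 'b' => DIFFER
  Position 1: 'c' vs 'b' => DIFFER
  Position 2: 'c' vs 'a' => DIFFER
  Position 3: 'a' vs 'c' => DIFFER
Positions that differ: 4

4


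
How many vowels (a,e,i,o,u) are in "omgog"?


Input: omgog
Checking each character:
  'o' at position 0: vowel (running total: 1)
  'm' at position 1: consonant
  'g' at position 2: consonant
  'o' at position 3: vowel (running total: 2)
  'g' at position 4: consonant
Total vowels: 2

2


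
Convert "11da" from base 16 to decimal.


Input: "11da" in base 16
Positional expansion:
  Digit '1' (value 1) x 16^3 = 4096
  Digit '1' (value 1) x 16^2 = 256
  Digit 'd' (value 13) x 16^1 = 208
  Digit 'a' (value 10) x 16^0 = 10
Sum = 4570

4570


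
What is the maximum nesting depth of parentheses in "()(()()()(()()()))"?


Input: "()(()()()(()()()))"
Tracking depth:
  Position 0 '(': depth becomes 1
  Position 1 ')': depth becomes 0
  Position 2 '(': depth becomes 1
  Position 3 '(': depth becomes 2
  Position 4 ')': depth becomes 1
  Position 5 '(': depth becomes 2
  Position 6 ')': depth becomes 1
  Position 7 '(': depth becomes 2
  Position 8 ')': depth becomes 1
  Position 9 '(': depth becomes 2
  Position 10 '(': depth becomes 3
  Position 11 ')': depth becomes 2
  Position 12 '(': depth becomes 3
  Position 13 ')': depth becomes 2
  Position 14 '(': depth becomes 3
  Position 15 ')': depth becomes 2
  Position 16 ')': depth becomes 1
  Position 17 ')': depth becomes 0
Maximum depth reached: 3

3


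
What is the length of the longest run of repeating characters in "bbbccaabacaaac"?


Input: "bbbccaabacaaac"
Scanning for longest run:
  Position 1 ('b'): continues run of 'b', length=2
  Position 2 ('b'): continues run of 'b', length=3
  Position 3 ('c'): new char, reset run to 1
  Position 4 ('c'): continues run of 'c', length=2
  Position 5 ('a'): new char, reset run to 1
  Position 6 ('a'): continues run of 'a', length=2
  Position 7 ('b'): new char, reset run to 1
  Position 8 ('a'): new char, reset run to 1
  Position 9 ('c'): new char, reset run to 1
  Position 10 ('a'): new char, reset run to 1
  Position 11 ('a'): continues run of 'a', length=2
  Position 12 ('a'): continues run of 'a', length=3
  Position 13 ('c'): new char, reset run to 1
Longest run: 'b' with length 3

3


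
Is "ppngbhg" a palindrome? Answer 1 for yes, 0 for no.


Input: ppngbhg
Reversed: ghbgnpp
  Compare pos 0 ('p') with pos 6 ('g'): MISMATCH
  Compare pos 1 ('p') with pos 5 ('h'): MISMATCH
  Compare pos 2 ('n') with pos 4 ('b'): MISMATCH
Result: not a palindrome

0


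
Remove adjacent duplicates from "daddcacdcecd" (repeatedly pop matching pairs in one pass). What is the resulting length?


Input: daddcacdcecd
Stack-based adjacent duplicate removal:
  Read 'd': push. Stack: d
  Read 'a': push. Stack: da
  Read 'd': push. Stack: dad
  Read 'd': matches stack top 'd' => pop. Stack: da
  Read 'c': push. Stack: dac
  Read 'a': push. Stack: daca
  Read 'c': push. Stack: dacac
  Read 'd': push. Stack: dacacd
  Read 'c': push. Stack: dacacdc
  Read 'e': push. Stack: dacacdce
  Read 'c': push. Stack: dacacdcec
  Read 'd': push. Stack: dacacdcecd
Final stack: "dacacdcecd" (length 10)

10


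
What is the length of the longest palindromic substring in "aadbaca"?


Input: "aadbaca"
Checking substrings for palindromes:
  [4:7] "aca" (len 3) => palindrome
  [0:2] "aa" (len 2) => palindrome
Longest palindromic substring: "aca" with length 3

3


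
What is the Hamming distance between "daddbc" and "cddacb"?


Comparing "daddbc" and "cddacb" position by position:
  Position 0: 'd' vs 'c' => differ
  Position 1: 'a' vs 'd' => differ
  Position 2: 'd' vs 'd' => same
  Position 3: 'd' vs 'a' => differ
  Position 4: 'b' vs 'c' => differ
  Position 5: 'c' vs 'b' => differ
Total differences (Hamming distance): 5

5


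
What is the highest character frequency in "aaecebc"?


Input: aaecebc
Character counts:
  'a': 2
  'b': 1
  'c': 2
  'e': 2
Maximum frequency: 2

2


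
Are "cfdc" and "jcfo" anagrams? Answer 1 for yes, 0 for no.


Strings: "cfdc", "jcfo"
Sorted first:  ccdf
Sorted second: cfjo
Differ at position 1: 'c' vs 'f' => not anagrams

0


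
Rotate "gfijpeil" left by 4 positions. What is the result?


Input: "gfijpeil", rotate left by 4
First 4 characters: "gfij"
Remaining characters: "peil"
Concatenate remaining + first: "peil" + "gfij" = "peilgfij"

peilgfij


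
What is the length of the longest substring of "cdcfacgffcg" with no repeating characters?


Input: "cdcfacgffcg"
Sliding window (track last position of each char):
  Position 0 ('c'): window [0,0] length 1 -- new best
  Position 1 ('d'): window [0,1] length 2 -- new best
  Position 2 ('c'): repeat (last at 0), move window start to 1
  Position 2 ('c'): window [1,2] length 2
  Position 3 ('f'): window [1,3] length 3 -- new best
  Position 4 ('a'): window [1,4] length 4 -- new best
  Position 5 ('c'): repeat (last at 2), move window start to 3
  Position 5 ('c'): window [3,5] length 3
  Position 6 ('g'): window [3,6] length 4
  Position 7 ('f'): repeat (last at 3), move window start to 4
  Position 7 ('f'): window [4,7] length 4
  Position 8 ('f'): repeat (last at 7), move window start to 8
  Position 8 ('f'): window [8,8] length 1
  Position 9 ('c'): window [8,9] length 2
  Position 10 ('g'): window [8,10] length 3
Longest substring with no repeats: "dcfa" with length 4

4


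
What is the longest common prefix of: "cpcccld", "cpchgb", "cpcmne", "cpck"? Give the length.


Words: cpcccld, cpchgb, cpcmne, cpck
  Position 0: all 'c' => match
  Position 1: all 'p' => match
  Position 2: all 'c' => match
  Position 3: ('c', 'h', 'm', 'k') => mismatch, stop
LCP = "cpc" (length 3)

3


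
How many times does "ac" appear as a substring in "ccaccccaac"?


Searching for "ac" in "ccaccccaac"
Scanning each position:
  Position 0: "cc" => no
  Position 1: "ca" => no
  Position 2: "ac" => MATCH
  Position 3: "cc" => no
  Position 4: "cc" => no
  Position 5: "cc" => no
  Position 6: "ca" => no
  Position 7: "aa" => no
  Position 8: "ac" => MATCH
Total occurrences: 2

2


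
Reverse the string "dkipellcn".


Input: dkipellcn
Reading characters right to left:
  Position 8: 'n'
  Position 7: 'c'
  Position 6: 'l'
  Position 5: 'l'
  Position 4: 'e'
  Position 3: 'p'
  Position 2: 'i'
  Position 1: 'k'
  Position 0: 'd'
Reversed: ncllepikd

ncllepikd


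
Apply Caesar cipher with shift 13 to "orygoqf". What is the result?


Caesar cipher: shift "orygoqf" by 13
  'o' (pos 14) + 13 = pos 1 = 'b'
  'r' (pos 17) + 13 = pos 4 = 'e'
  'y' (pos 24) + 13 = pos 11 = 'l'
  'g' (pos 6) + 13 = pos 19 = 't'
  'o' (pos 14) + 13 = pos 1 = 'b'
  'q' (pos 16) + 13 = pos 3 = 'd'
  'f' (pos 5) + 13 = pos 18 = 's'
Result: beltbds

beltbds


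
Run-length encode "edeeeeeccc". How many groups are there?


Input: edeeeeeccc
Scanning for consecutive runs:
  Group 1: 'e' x 1 (positions 0-0)
  Group 2: 'd' x 1 (positions 1-1)
  Group 3: 'e' x 5 (positions 2-6)
  Group 4: 'c' x 3 (positions 7-9)
Total groups: 4

4


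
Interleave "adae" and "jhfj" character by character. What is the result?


Interleaving "adae" and "jhfj":
  Position 0: 'a' from first, 'j' from second => "aj"
  Position 1: 'd' from first, 'h' from second => "dh"
  Position 2: 'a' from first, 'f' from second => "af"
  Position 3: 'e' from first, 'j' from second => "ej"
Result: ajdhafej

ajdhafej


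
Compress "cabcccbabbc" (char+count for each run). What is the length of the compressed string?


Input: cabcccbabbc
Runs:
  'c' x 1 => "c1"
  'a' x 1 => "a1"
  'b' x 1 => "b1"
  'c' x 3 => "c3"
  'b' x 1 => "b1"
  'a' x 1 => "a1"
  'b' x 2 => "b2"
  'c' x 1 => "c1"
Compressed: "c1a1b1c3b1a1b2c1"
Compressed length: 16

16


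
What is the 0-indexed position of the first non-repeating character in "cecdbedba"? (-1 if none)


Input: cecdbedba
Character frequencies:
  'a': 1
  'b': 2
  'c': 2
  'd': 2
  'e': 2
Scanning left to right for freq == 1:
  Position 0 ('c'): freq=2, skip
  Position 1 ('e'): freq=2, skip
  Position 2 ('c'): freq=2, skip
  Position 3 ('d'): freq=2, skip
  Position 4 ('b'): freq=2, skip
  Position 5 ('e'): freq=2, skip
  Position 6 ('d'): freq=2, skip
  Position 7 ('b'): freq=2, skip
  Position 8 ('a'): unique! => answer = 8

8


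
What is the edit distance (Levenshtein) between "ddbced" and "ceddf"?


Computing edit distance: "ddbced" -> "ceddf"
DP table:
           c    e    d    d    f
      0    1    2    3    4    5
  d   1    1    2    2    3    4
  d   2    2    2    2    2    3
  b   3    3    3    3    3    3
  c   4    3    4    4    4    4
  e   5    4    3    4    5    5
  d   6    5    4    3    4    5
Edit distance = dp[6][5] = 5

5


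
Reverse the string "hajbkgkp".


Input: hajbkgkp
Reading characters right to left:
  Position 7: 'p'
  Position 6: 'k'
  Position 5: 'g'
  Position 4: 'k'
  Position 3: 'b'
  Position 2: 'j'
  Position 1: 'a'
  Position 0: 'h'
Reversed: pkgkbjah

pkgkbjah


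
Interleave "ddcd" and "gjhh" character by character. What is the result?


Interleaving "ddcd" and "gjhh":
  Position 0: 'd' from first, 'g' from second => "dg"
  Position 1: 'd' from first, 'j' from second => "dj"
  Position 2: 'c' from first, 'h' from second => "ch"
  Position 3: 'd' from first, 'h' from second => "dh"
Result: dgdjchdh

dgdjchdh


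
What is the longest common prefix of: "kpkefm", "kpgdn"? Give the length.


Words: kpkefm, kpgdn
  Position 0: all 'k' => match
  Position 1: all 'p' => match
  Position 2: ('k', 'g') => mismatch, stop
LCP = "kp" (length 2)

2


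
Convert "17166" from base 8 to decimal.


Input: "17166" in base 8
Positional expansion:
  Digit '1' (value 1) x 8^4 = 4096
  Digit '7' (value 7) x 8^3 = 3584
  Digit '1' (value 1) x 8^2 = 64
  Digit '6' (value 6) x 8^1 = 48
  Digit '6' (value 6) x 8^0 = 6
Sum = 7798

7798


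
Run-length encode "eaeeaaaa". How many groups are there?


Input: eaeeaaaa
Scanning for consecutive runs:
  Group 1: 'e' x 1 (positions 0-0)
  Group 2: 'a' x 1 (positions 1-1)
  Group 3: 'e' x 2 (positions 2-3)
  Group 4: 'a' x 4 (positions 4-7)
Total groups: 4

4


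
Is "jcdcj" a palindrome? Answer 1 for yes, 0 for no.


Input: jcdcj
Reversed: jcdcj
  Compare pos 0 ('j') with pos 4 ('j'): match
  Compare pos 1 ('c') with pos 3 ('c'): match
Result: palindrome

1


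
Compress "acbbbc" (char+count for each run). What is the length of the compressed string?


Input: acbbbc
Runs:
  'a' x 1 => "a1"
  'c' x 1 => "c1"
  'b' x 3 => "b3"
  'c' x 1 => "c1"
Compressed: "a1c1b3c1"
Compressed length: 8

8


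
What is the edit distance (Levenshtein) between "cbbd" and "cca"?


Computing edit distance: "cbbd" -> "cca"
DP table:
           c    c    a
      0    1    2    3
  c   1    0    1    2
  b   2    1    1    2
  b   3    2    2    2
  d   4    3    3    3
Edit distance = dp[4][3] = 3

3


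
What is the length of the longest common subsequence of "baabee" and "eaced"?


LCS of "baabee" and "eaced"
DP table:
           e    a    c    e    d
      0    0    0    0    0    0
  b   0    0    0    0    0    0
  a   0    0    1    1    1    1
  a   0    0    1    1    1    1
  b   0    0    1    1    1    1
  e   0    1    1    1    2    2
  e   0    1    1    1    2    2
LCS length = dp[6][5] = 2

2


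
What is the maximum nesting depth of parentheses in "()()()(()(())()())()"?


Input: "()()()(()(())()())()"
Tracking depth:
  Position 0 '(': depth becomes 1
  Position 1 ')': depth becomes 0
  Position 2 '(': depth becomes 1
  Position 3 ')': depth becomes 0
  Position 4 '(': depth becomes 1
  Position 5 ')': depth becomes 0
  Position 6 '(': depth becomes 1
  Position 7 '(': depth becomes 2
  Position 8 ')': depth becomes 1
  Position 9 '(': depth becomes 2
  Position 10 '(': depth becomes 3
  Position 11 ')': depth becomes 2
  Position 12 ')': depth becomes 1
  Position 13 '(': depth becomes 2
  Position 14 ')': depth becomes 1
  Position 15 '(': depth becomes 2
  Position 16 ')': depth becomes 1
  Position 17 ')': depth becomes 0
  Position 18 '(': depth becomes 1
  Position 19 ')': depth becomes 0
Maximum depth reached: 3

3


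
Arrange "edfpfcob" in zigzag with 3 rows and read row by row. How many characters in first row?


Zigzag "edfpfcob" into 3 rows:
Placing characters:
  'e' => row 0
  'd' => row 1
  'f' => row 2
  'p' => row 1
  'f' => row 0
  'c' => row 1
  'o' => row 2
  'b' => row 1
Rows:
  Row 0: "ef"
  Row 1: "dpcb"
  Row 2: "fo"
First row length: 2

2


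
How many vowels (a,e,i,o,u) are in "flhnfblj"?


Input: flhnfblj
Checking each character:
  'f' at position 0: consonant
  'l' at position 1: consonant
  'h' at position 2: consonant
  'n' at position 3: consonant
  'f' at position 4: consonant
  'b' at position 5: consonant
  'l' at position 6: consonant
  'j' at position 7: consonant
Total vowels: 0

0


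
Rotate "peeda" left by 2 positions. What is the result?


Input: "peeda", rotate left by 2
First 2 characters: "pe"
Remaining characters: "eda"
Concatenate remaining + first: "eda" + "pe" = "edape"

edape


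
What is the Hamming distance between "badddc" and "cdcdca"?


Comparing "badddc" and "cdcdca" position by position:
  Position 0: 'b' vs 'c' => differ
  Position 1: 'a' vs 'd' => differ
  Position 2: 'd' vs 'c' => differ
  Position 3: 'd' vs 'd' => same
  Position 4: 'd' vs 'c' => differ
  Position 5: 'c' vs 'a' => differ
Total differences (Hamming distance): 5

5


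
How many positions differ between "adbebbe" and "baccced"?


Comparing "adbebbe" and "baccced" position by position:
  Position 0: 'a' vs 'b' => DIFFER
  Position 1: 'd' vs 'a' => DIFFER
  Position 2: 'b' vs 'c' => DIFFER
  Position 3: 'e' vs 'c' => DIFFER
  Position 4: 'b' vs 'c' => DIFFER
  Position 5: 'b' vs 'e' => DIFFER
  Position 6: 'e' vs 'd' => DIFFER
Positions that differ: 7

7


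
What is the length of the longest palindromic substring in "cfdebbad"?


Input: "cfdebbad"
Checking substrings for palindromes:
  [4:6] "bb" (len 2) => palindrome
Longest palindromic substring: "bb" with length 2

2


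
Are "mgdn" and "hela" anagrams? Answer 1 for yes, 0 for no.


Strings: "mgdn", "hela"
Sorted first:  dgmn
Sorted second: aehl
Differ at position 0: 'd' vs 'a' => not anagrams

0


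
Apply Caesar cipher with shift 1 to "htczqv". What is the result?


Caesar cipher: shift "htczqv" by 1
  'h' (pos 7) + 1 = pos 8 = 'i'
  't' (pos 19) + 1 = pos 20 = 'u'
  'c' (pos 2) + 1 = pos 3 = 'd'
  'z' (pos 25) + 1 = pos 0 = 'a'
  'q' (pos 16) + 1 = pos 17 = 'r'
  'v' (pos 21) + 1 = pos 22 = 'w'
Result: iudarw

iudarw


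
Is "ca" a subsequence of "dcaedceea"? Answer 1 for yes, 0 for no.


Check if "ca" is a subsequence of "dcaedceea"
Greedy scan:
  Position 0 ('d'): no match needed
  Position 1 ('c'): matches sub[0] = 'c'
  Position 2 ('a'): matches sub[1] = 'a'
  Position 3 ('e'): no match needed
  Position 4 ('d'): no match needed
  Position 5 ('c'): no match needed
  Position 6 ('e'): no match needed
  Position 7 ('e'): no match needed
  Position 8 ('a'): no match needed
All 2 characters matched => is a subsequence

1


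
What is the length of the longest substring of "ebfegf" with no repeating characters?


Input: "ebfegf"
Sliding window (track last position of each char):
  Position 0 ('e'): window [0,0] length 1 -- new best
  Position 1 ('b'): window [0,1] length 2 -- new best
  Position 2 ('f'): window [0,2] length 3 -- new best
  Position 3 ('e'): repeat (last at 0), move window start to 1
  Position 3 ('e'): window [1,3] length 3
  Position 4 ('g'): window [1,4] length 4 -- new best
  Position 5 ('f'): repeat (last at 2), move window start to 3
  Position 5 ('f'): window [3,5] length 3
Longest substring with no repeats: "bfeg" with length 4

4


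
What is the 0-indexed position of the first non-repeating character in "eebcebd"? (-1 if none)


Input: eebcebd
Character frequencies:
  'b': 2
  'c': 1
  'd': 1
  'e': 3
Scanning left to right for freq == 1:
  Position 0 ('e'): freq=3, skip
  Position 1 ('e'): freq=3, skip
  Position 2 ('b'): freq=2, skip
  Position 3 ('c'): unique! => answer = 3

3


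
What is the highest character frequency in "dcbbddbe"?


Input: dcbbddbe
Character counts:
  'b': 3
  'c': 1
  'd': 3
  'e': 1
Maximum frequency: 3

3


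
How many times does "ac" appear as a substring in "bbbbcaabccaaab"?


Searching for "ac" in "bbbbcaabccaaab"
Scanning each position:
  Position 0: "bb" => no
  Position 1: "bb" => no
  Position 2: "bb" => no
  Position 3: "bc" => no
  Position 4: "ca" => no
  Position 5: "aa" => no
  Position 6: "ab" => no
  Position 7: "bc" => no
  Position 8: "cc" => no
  Position 9: "ca" => no
  Position 10: "aa" => no
  Position 11: "aa" => no
  Position 12: "ab" => no
Total occurrences: 0

0


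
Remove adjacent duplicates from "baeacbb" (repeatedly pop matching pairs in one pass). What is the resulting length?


Input: baeacbb
Stack-based adjacent duplicate removal:
  Read 'b': push. Stack: b
  Read 'a': push. Stack: ba
  Read 'e': push. Stack: bae
  Read 'a': push. Stack: baea
  Read 'c': push. Stack: baeac
  Read 'b': push. Stack: baeacb
  Read 'b': matches stack top 'b' => pop. Stack: baeac
Final stack: "baeac" (length 5)

5


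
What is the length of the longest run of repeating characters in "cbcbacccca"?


Input: "cbcbacccca"
Scanning for longest run:
  Position 1 ('b'): new char, reset run to 1
  Position 2 ('c'): new char, reset run to 1
  Position 3 ('b'): new char, reset run to 1
  Position 4 ('a'): new char, reset run to 1
  Position 5 ('c'): new char, reset run to 1
  Position 6 ('c'): continues run of 'c', length=2
  Position 7 ('c'): continues run of 'c', length=3
  Position 8 ('c'): continues run of 'c', length=4
  Position 9 ('a'): new char, reset run to 1
Longest run: 'c' with length 4

4


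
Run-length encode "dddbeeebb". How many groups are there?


Input: dddbeeebb
Scanning for consecutive runs:
  Group 1: 'd' x 3 (positions 0-2)
  Group 2: 'b' x 1 (positions 3-3)
  Group 3: 'e' x 3 (positions 4-6)
  Group 4: 'b' x 2 (positions 7-8)
Total groups: 4

4


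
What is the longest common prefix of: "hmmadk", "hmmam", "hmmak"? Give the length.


Words: hmmadk, hmmam, hmmak
  Position 0: all 'h' => match
  Position 1: all 'm' => match
  Position 2: all 'm' => match
  Position 3: all 'a' => match
  Position 4: ('d', 'm', 'k') => mismatch, stop
LCP = "hmma" (length 4)

4


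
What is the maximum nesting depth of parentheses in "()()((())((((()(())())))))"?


Input: "()()((())((((()(())())))))"
Tracking depth:
  Position 0 '(': depth becomes 1
  Position 1 ')': depth becomes 0
  Position 2 '(': depth becomes 1
  Position 3 ')': depth becomes 0
  Position 4 '(': depth becomes 1
  Position 5 '(': depth becomes 2
  Position 6 '(': depth becomes 3
  Position 7 ')': depth becomes 2
  Position 8 ')': depth becomes 1
  Position 9 '(': depth becomes 2
  Position 10 '(': depth becomes 3
  Position 11 '(': depth becomes 4
  Position 12 '(': depth becomes 5
  Position 13 '(': depth becomes 6
  Position 14 ')': depth becomes 5
  Position 15 '(': depth becomes 6
  Position 16 '(': depth becomes 7
  Position 17 ')': depth becomes 6
  Position 18 ')': depth becomes 5
  Position 19 '(': depth becomes 6
  Position 20 ')': depth becomes 5
  Position 21 ')': depth becomes 4
  Position 22 ')': depth becomes 3
  Position 23 ')': depth becomes 2
  Position 24 ')': depth becomes 1
  Position 25 ')': depth becomes 0
Maximum depth reached: 7

7


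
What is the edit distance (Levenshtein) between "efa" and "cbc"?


Computing edit distance: "efa" -> "cbc"
DP table:
           c    b    c
      0    1    2    3
  e   1    1    2    3
  f   2    2    2    3
  a   3    3    3    3
Edit distance = dp[3][3] = 3

3


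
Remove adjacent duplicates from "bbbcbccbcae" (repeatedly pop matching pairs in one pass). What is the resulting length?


Input: bbbcbccbcae
Stack-based adjacent duplicate removal:
  Read 'b': push. Stack: b
  Read 'b': matches stack top 'b' => pop. Stack: (empty)
  Read 'b': push. Stack: b
  Read 'c': push. Stack: bc
  Read 'b': push. Stack: bcb
  Read 'c': push. Stack: bcbc
  Read 'c': matches stack top 'c' => pop. Stack: bcb
  Read 'b': matches stack top 'b' => pop. Stack: bc
  Read 'c': matches stack top 'c' => pop. Stack: b
  Read 'a': push. Stack: ba
  Read 'e': push. Stack: bae
Final stack: "bae" (length 3)

3


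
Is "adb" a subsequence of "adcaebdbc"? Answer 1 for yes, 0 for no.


Check if "adb" is a subsequence of "adcaebdbc"
Greedy scan:
  Position 0 ('a'): matches sub[0] = 'a'
  Position 1 ('d'): matches sub[1] = 'd'
  Position 2 ('c'): no match needed
  Position 3 ('a'): no match needed
  Position 4 ('e'): no match needed
  Position 5 ('b'): matches sub[2] = 'b'
  Position 6 ('d'): no match needed
  Position 7 ('b'): no match needed
  Position 8 ('c'): no match needed
All 3 characters matched => is a subsequence

1


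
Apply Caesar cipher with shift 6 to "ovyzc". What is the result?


Caesar cipher: shift "ovyzc" by 6
  'o' (pos 14) + 6 = pos 20 = 'u'
  'v' (pos 21) + 6 = pos 1 = 'b'
  'y' (pos 24) + 6 = pos 4 = 'e'
  'z' (pos 25) + 6 = pos 5 = 'f'
  'c' (pos 2) + 6 = pos 8 = 'i'
Result: ubefi

ubefi


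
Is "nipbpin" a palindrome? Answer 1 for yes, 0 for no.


Input: nipbpin
Reversed: nipbpin
  Compare pos 0 ('n') with pos 6 ('n'): match
  Compare pos 1 ('i') with pos 5 ('i'): match
  Compare pos 2 ('p') with pos 4 ('p'): match
Result: palindrome

1


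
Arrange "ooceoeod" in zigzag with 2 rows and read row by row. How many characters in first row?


Zigzag "ooceoeod" into 2 rows:
Placing characters:
  'o' => row 0
  'o' => row 1
  'c' => row 0
  'e' => row 1
  'o' => row 0
  'e' => row 1
  'o' => row 0
  'd' => row 1
Rows:
  Row 0: "ocoo"
  Row 1: "oeed"
First row length: 4

4


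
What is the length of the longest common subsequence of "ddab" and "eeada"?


LCS of "ddab" and "eeada"
DP table:
           e    e    a    d    a
      0    0    0    0    0    0
  d   0    0    0    0    1    1
  d   0    0    0    0    1    1
  a   0    0    0    1    1    2
  b   0    0    0    1    1    2
LCS length = dp[4][5] = 2

2


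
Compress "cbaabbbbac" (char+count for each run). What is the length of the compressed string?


Input: cbaabbbbac
Runs:
  'c' x 1 => "c1"
  'b' x 1 => "b1"
  'a' x 2 => "a2"
  'b' x 4 => "b4"
  'a' x 1 => "a1"
  'c' x 1 => "c1"
Compressed: "c1b1a2b4a1c1"
Compressed length: 12

12


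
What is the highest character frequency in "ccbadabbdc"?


Input: ccbadabbdc
Character counts:
  'a': 2
  'b': 3
  'c': 3
  'd': 2
Maximum frequency: 3

3


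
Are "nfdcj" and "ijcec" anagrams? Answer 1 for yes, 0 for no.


Strings: "nfdcj", "ijcec"
Sorted first:  cdfjn
Sorted second: cceij
Differ at position 1: 'd' vs 'c' => not anagrams

0


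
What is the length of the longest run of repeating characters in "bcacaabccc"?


Input: "bcacaabccc"
Scanning for longest run:
  Position 1 ('c'): new char, reset run to 1
  Position 2 ('a'): new char, reset run to 1
  Position 3 ('c'): new char, reset run to 1
  Position 4 ('a'): new char, reset run to 1
  Position 5 ('a'): continues run of 'a', length=2
  Position 6 ('b'): new char, reset run to 1
  Position 7 ('c'): new char, reset run to 1
  Position 8 ('c'): continues run of 'c', length=2
  Position 9 ('c'): continues run of 'c', length=3
Longest run: 'c' with length 3

3


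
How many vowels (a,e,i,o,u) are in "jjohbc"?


Input: jjohbc
Checking each character:
  'j' at position 0: consonant
  'j' at position 1: consonant
  'o' at position 2: vowel (running total: 1)
  'h' at position 3: consonant
  'b' at position 4: consonant
  'c' at position 5: consonant
Total vowels: 1

1


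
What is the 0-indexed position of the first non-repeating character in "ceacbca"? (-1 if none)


Input: ceacbca
Character frequencies:
  'a': 2
  'b': 1
  'c': 3
  'e': 1
Scanning left to right for freq == 1:
  Position 0 ('c'): freq=3, skip
  Position 1 ('e'): unique! => answer = 1

1


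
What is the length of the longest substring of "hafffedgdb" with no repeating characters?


Input: "hafffedgdb"
Sliding window (track last position of each char):
  Position 0 ('h'): window [0,0] length 1 -- new best
  Position 1 ('a'): window [0,1] length 2 -- new best
  Position 2 ('f'): window [0,2] length 3 -- new best
  Position 3 ('f'): repeat (last at 2), move window start to 3
  Position 3 ('f'): window [3,3] length 1
  Position 4 ('f'): repeat (last at 3), move window start to 4
  Position 4 ('f'): window [4,4] length 1
  Position 5 ('e'): window [4,5] length 2
  Position 6 ('d'): window [4,6] length 3
  Position 7 ('g'): window [4,7] length 4 -- new best
  Position 8 ('d'): repeat (last at 6), move window start to 7
  Position 8 ('d'): window [7,8] length 2
  Position 9 ('b'): window [7,9] length 3
Longest substring with no repeats: "fedg" with length 4

4
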